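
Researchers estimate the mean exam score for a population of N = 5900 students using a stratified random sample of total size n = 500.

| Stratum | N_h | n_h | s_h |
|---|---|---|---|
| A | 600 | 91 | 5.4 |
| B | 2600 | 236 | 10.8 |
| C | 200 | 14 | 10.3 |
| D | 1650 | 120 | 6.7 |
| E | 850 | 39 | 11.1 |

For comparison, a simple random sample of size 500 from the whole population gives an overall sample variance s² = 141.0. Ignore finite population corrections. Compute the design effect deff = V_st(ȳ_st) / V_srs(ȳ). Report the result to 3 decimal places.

deff ≈ 0.719

V̂(ȳ_st) = Σ W_h² s_h²/n_h, with W_h = N_h/N and N = 5900:
  stratum A: (600/5900)²·5.4²/91 = 0.00331394
  stratum B: (2600/5900)²·10.8²/236 = 0.0959794
  stratum C: (200/5900)²·10.3²/14 = 0.00870768
  stratum D: (1650/5900)²·6.7²/120 = 0.0292572
  stratum E: (850/5900)²·11.1²/39 = 0.0655715
V_st = 0.20283
V_srs = s²/n = 141.0/500 = 0.282
deff = V_st / V_srs = 0.20283/0.282 = 0.7193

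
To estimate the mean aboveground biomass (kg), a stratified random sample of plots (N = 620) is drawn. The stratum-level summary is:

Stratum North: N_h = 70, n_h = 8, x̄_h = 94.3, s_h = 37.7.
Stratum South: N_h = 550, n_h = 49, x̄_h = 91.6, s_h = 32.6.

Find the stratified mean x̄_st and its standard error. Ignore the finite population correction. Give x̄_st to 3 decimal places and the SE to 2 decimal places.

x̄_st = Σ W_h x̄_h = (70·94.3 + 550·91.6)/620 = 91.90484
V̂(x̄_st) = Σ W_h² s_h²/n_h, with W_h = N_h/N and N = 620:
  stratum North: (70/620)²·37.7²/8 = 2.26467
  stratum South: (550/620)²·32.6²/49 = 17.0679
V̂(x̄_st) = 19.3326
SE(x̄_st) = √19.3326 = 4.39689

x̄_st ≈ 91.905, SE ≈ 4.40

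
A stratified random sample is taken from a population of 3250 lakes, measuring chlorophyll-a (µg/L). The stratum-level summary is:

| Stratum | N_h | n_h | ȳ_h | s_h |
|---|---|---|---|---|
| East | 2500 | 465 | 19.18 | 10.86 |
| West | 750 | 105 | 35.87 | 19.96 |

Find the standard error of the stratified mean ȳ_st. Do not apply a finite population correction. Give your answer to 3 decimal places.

V̂(ȳ_st) = Σ W_h² s_h²/n_h, with W_h = N_h/N and N = 3250:
  stratum East: (2500/3250)²·10.86²/465 = 0.150079
  stratum West: (750/3250)²·19.96²/105 = 0.202063
V̂(ȳ_st) = 0.352142
SE(ȳ_st) = √0.352142 = 0.593416

SE(ȳ_st) ≈ 0.593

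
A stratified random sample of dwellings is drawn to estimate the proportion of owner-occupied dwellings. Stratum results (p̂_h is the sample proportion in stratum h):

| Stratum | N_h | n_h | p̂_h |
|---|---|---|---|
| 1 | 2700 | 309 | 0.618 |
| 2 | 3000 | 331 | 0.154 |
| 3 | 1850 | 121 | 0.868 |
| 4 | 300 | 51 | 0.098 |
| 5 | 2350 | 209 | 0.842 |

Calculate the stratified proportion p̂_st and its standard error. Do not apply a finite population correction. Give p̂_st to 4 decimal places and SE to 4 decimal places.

N = 10200; stratum weights W_h = N_h/N.
p̂_st = Σ W_h p̂_h = (2700·0.618 + 3000·0.154 + 1850·0.868 + 300·0.098 + 2350·0.842)/10200 = 0.56319
V̂(p̂_st) = Σ W_h² p̂_h(1−p̂_h)/(n_h−1):
  stratum 1: (2700/10200)²·0.618·0.382/308 = 5.37067e-05
  stratum 2: (3000/10200)²·0.154·0.846/330 = 3.41522e-05
  stratum 3: (1850/10200)²·0.868·0.132/120 = 3.14091e-05
  stratum 4: (300/10200)²·0.098·0.902/50 = 1.52934e-06
  stratum 5: (2350/10200)²·0.842·0.158/208 = 3.39501e-05
V̂(p̂_st) = 0.000154747; SE = √V̂ = 0.0124398

p̂_st ≈ 0.5632, SE ≈ 0.0124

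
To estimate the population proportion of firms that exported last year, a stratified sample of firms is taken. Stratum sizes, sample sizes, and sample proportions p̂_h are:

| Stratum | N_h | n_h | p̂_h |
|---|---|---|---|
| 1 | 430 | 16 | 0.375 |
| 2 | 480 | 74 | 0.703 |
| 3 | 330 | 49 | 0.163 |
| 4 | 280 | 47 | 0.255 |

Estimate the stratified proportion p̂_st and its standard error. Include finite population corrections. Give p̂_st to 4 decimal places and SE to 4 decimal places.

p̂_st ≈ 0.4104, SE ≈ 0.0409

N = 1520; stratum weights W_h = N_h/N.
p̂_st = Σ W_h p̂_h = (430·0.375 + 480·0.703 + 330·0.163 + 280·0.255)/1520 = 0.41045
V̂(p̂_st) = Σ W_h² (1 − n_h/N_h) p̂_h(1−p̂_h)/(n_h−1):
  stratum 1: (430/1520)²·(1 − 16/430)·0.375·0.625/15 = 0.00120393
  stratum 2: (480/1520)²·(1 − 74/480)·0.703·0.297/73 = 0.000241251
  stratum 3: (330/1520)²·(1 − 49/330)·0.163·0.837/48 = 0.000114079
  stratum 4: (280/1520)²·(1 − 47/280)·0.255·0.745/46 = 0.000116618
V̂(p̂_st) = 0.00167588; SE = √V̂ = 0.0409375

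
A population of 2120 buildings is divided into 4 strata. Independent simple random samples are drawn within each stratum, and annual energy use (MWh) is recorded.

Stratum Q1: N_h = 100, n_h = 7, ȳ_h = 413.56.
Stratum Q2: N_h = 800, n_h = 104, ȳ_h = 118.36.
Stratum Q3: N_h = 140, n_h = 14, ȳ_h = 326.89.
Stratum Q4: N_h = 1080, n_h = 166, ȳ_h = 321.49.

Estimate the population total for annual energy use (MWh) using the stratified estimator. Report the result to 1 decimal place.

τ̂_st ≈ 529017.8

τ̂_st = Σ N_h ȳ_h = 100·413.56 + 800·118.36 + 140·326.89 + 1080·321.49 = 529017.8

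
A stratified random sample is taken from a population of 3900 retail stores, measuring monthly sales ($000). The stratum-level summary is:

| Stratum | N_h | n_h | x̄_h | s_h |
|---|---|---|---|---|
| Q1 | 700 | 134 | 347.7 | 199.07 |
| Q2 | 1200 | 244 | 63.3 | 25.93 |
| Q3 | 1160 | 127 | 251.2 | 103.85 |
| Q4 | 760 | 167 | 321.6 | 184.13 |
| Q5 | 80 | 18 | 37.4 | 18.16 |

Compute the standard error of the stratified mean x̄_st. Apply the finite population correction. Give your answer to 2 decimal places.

V̂(x̄_st) = Σ W_h² (1 − n_h/N_h) s_h²/n_h, with W_h = N_h/N and N = 3900:
  stratum Q1: (700/3900)²·(1 − 134/700)·199.07²/134 = 7.70357
  stratum Q2: (1200/3900)²·(1 − 244/1200)·25.93²/244 = 0.207838
  stratum Q3: (1160/3900)²·(1 − 127/1160)·103.85²/127 = 6.69019
  stratum Q4: (760/3900)²·(1 − 167/760)·184.13²/167 = 6.0155
  stratum Q5: (80/3900)²·(1 − 18/80)·18.16²/18 = 0.00597464
V̂(x̄_st) = 20.6231
SE(x̄_st) = √20.6231 = 4.54126

SE(x̄_st) ≈ 4.54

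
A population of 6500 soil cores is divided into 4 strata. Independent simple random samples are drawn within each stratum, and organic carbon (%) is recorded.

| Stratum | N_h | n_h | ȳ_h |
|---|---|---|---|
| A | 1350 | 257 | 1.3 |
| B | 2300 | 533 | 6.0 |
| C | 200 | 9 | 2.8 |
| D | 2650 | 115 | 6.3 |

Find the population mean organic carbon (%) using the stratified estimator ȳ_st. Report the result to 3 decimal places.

ȳ_st ≈ 5.048

N = Σ N_h = 6500. Stratum weights W_h = N_h/N.
ȳ_st = (1350·1.3 + 2300·6.0 + 200·2.8 + 2650·6.3) / 6500 = 5.04769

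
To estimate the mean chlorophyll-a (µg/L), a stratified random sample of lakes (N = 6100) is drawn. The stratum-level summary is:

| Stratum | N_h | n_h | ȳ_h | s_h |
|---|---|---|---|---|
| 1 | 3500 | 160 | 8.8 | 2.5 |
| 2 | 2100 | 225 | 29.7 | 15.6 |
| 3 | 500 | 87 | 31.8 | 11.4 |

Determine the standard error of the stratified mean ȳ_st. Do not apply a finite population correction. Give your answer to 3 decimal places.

V̂(ȳ_st) = Σ W_h² s_h²/n_h, with W_h = N_h/N and N = 6100:
  stratum 1: (3500/6100)²·2.5²/160 = 0.0128599
  stratum 2: (2100/6100)²·15.6²/225 = 0.128187
  stratum 3: (500/6100)²·11.4²/87 = 0.0100362
V̂(ȳ_st) = 0.151084
SE(ȳ_st) = √0.151084 = 0.388695

SE(ȳ_st) ≈ 0.389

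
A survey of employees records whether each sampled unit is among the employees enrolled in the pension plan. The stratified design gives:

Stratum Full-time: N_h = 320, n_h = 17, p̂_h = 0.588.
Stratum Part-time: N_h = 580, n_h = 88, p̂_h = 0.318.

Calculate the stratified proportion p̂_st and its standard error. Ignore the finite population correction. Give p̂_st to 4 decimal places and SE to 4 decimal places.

N = 900; stratum weights W_h = N_h/N.
p̂_st = Σ W_h p̂_h = (320·0.588 + 580·0.318)/900 = 0.41400
V̂(p̂_st) = Σ W_h² p̂_h(1−p̂_h)/(n_h−1):
  stratum Full-time: (320/900)²·0.588·0.412/16 = 0.00191412
  stratum Part-time: (580/900)²·0.318·0.682/87 = 0.00103529
V̂(p̂_st) = 0.00294941; SE = √V̂ = 0.0543085

p̂_st ≈ 0.4140, SE ≈ 0.0543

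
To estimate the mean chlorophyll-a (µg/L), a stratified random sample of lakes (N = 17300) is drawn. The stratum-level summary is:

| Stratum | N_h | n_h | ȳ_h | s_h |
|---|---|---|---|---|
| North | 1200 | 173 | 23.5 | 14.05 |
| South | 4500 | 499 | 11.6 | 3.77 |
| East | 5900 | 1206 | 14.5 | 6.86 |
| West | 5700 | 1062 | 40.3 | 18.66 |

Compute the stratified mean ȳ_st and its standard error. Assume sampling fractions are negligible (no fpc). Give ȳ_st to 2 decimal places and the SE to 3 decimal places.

ȳ_st = Σ W_h ȳ_h = (1200·23.5 + 4500·11.6 + 5900·14.5 + 5700·40.3)/17300 = 22.87052
V̂(ȳ_st) = Σ W_h² s_h²/n_h, with W_h = N_h/N and N = 17300:
  stratum North: (1200/17300)²·14.05²/173 = 0.00549006
  stratum South: (4500/17300)²·3.77²/499 = 0.00192715
  stratum East: (5900/17300)²·6.86²/1206 = 0.0045385
  stratum West: (5700/17300)²·18.66²/1062 = 0.0355923
V̂(ȳ_st) = 0.047548
SE(ȳ_st) = √0.047548 = 0.218055

ȳ_st ≈ 22.87, SE ≈ 0.218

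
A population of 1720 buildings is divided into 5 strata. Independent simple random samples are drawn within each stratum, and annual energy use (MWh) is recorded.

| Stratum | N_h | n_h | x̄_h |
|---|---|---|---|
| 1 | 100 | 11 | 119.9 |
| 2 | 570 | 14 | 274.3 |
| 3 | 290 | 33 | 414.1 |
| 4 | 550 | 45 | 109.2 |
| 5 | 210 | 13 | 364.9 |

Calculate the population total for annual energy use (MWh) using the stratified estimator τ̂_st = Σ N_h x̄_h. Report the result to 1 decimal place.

τ̂_st ≈ 425119.0

τ̂_st = Σ N_h x̄_h = 100·119.9 + 570·274.3 + 290·414.1 + 550·109.2 + 210·364.9 = 425119.0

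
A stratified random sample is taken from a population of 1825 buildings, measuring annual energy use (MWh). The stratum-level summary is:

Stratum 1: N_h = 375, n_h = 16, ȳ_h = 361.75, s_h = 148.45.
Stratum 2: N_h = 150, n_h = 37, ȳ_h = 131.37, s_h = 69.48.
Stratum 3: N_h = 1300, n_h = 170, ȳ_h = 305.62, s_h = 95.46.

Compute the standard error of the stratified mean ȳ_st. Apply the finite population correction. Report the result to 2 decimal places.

SE(ȳ_st) ≈ 8.94

V̂(ȳ_st) = Σ W_h² (1 − n_h/N_h) s_h²/n_h, with W_h = N_h/N and N = 1825:
  stratum 1: (375/1825)²·(1 − 16/375)·148.45²/16 = 55.6725
  stratum 2: (150/1825)²·(1 − 37/150)·69.48²/37 = 0.66399
  stratum 3: (1300/1825)²·(1 − 170/1300)·95.46²/170 = 23.6423
V̂(ȳ_st) = 79.9788
SE(ȳ_st) = √79.9788 = 8.94308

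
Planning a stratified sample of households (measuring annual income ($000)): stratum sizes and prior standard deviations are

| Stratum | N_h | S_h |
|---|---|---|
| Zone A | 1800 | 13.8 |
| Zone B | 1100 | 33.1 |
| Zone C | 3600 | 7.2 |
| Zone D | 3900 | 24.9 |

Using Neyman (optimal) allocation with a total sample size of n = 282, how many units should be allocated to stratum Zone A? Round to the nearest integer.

Neyman allocation: n_h = n · N_h S_h / Σ N_i S_i, with n = 282.
  stratum Zone A: N_h·S_h = 1800·13.8 = 24840.00
  stratum Zone B: N_h·S_h = 1100·33.1 = 36410.00
  stratum Zone C: N_h·S_h = 3600·7.2 = 25920.00
  stratum Zone D: N_h·S_h = 3900·24.9 = 97110.00
Σ N_h S_h = 184280.00
n for stratum Zone A = 282·24840.00/184280.00 = 38.012 → 38

38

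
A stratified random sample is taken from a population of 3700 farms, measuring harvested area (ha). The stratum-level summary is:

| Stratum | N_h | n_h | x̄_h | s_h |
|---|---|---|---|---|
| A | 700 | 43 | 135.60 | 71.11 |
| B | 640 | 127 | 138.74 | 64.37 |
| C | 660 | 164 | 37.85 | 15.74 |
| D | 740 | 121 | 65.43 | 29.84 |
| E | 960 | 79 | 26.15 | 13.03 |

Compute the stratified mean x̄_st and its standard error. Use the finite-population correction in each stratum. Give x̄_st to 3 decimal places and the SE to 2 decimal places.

x̄_st ≈ 76.275, SE ≈ 2.27

x̄_st = Σ W_h x̄_h = (700·135.60 + 640·138.74 + 660·37.85 + 740·65.43 + 960·26.15)/3700 = 76.27481
V̂(x̄_st) = Σ W_h² (1 − n_h/N_h) s_h²/n_h, with W_h = N_h/N and N = 3700:
  stratum A: (700/3700)²·(1 − 43/700)·71.11²/43 = 3.95051
  stratum B: (640/3700)²·(1 − 127/640)·64.37²/127 = 0.782451
  stratum C: (660/3700)²·(1 − 164/660)·15.74²/164 = 0.0361233
  stratum D: (740/3700)²·(1 − 121/740)·29.84²/121 = 0.246224
  stratum E: (960/3700)²·(1 − 79/960)·13.03²/79 = 0.132772
V̂(x̄_st) = 5.14808
SE(x̄_st) = √5.14808 = 2.26894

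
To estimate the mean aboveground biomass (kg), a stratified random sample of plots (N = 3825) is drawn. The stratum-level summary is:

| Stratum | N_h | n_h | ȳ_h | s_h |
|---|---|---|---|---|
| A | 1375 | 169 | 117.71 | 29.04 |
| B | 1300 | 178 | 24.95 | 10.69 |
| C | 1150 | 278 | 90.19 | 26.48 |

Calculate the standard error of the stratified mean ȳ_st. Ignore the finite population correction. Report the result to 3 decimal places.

SE(ȳ_st) ≈ 0.973

V̂(ȳ_st) = Σ W_h² s_h²/n_h, with W_h = N_h/N and N = 3825:
  stratum A: (1375/3825)²·29.04²/169 = 0.644836
  stratum B: (1300/3825)²·10.69²/178 = 0.0741582
  stratum C: (1150/3825)²·26.48²/278 = 0.227994
V̂(ȳ_st) = 0.946988
SE(ȳ_st) = √0.946988 = 0.973133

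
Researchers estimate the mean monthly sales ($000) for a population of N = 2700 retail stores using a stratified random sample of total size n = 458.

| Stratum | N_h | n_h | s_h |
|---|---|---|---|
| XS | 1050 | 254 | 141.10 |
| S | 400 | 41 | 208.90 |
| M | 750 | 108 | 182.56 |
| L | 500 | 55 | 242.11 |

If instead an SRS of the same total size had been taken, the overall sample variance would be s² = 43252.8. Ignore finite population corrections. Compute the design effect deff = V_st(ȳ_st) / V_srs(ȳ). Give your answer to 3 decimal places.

V̂(ȳ_st) = Σ W_h² s_h²/n_h, with W_h = N_h/N and N = 2700:
  stratum XS: (1050/2700)²·141.10²/254 = 11.8542
  stratum S: (400/2700)²·208.90²/41 = 23.3607
  stratum M: (750/2700)²·182.56²/108 = 23.8113
  stratum L: (500/2700)²·242.11²/55 = 36.549
V_st = 95.5751
V_srs = s²/n = 43252.8/458 = 94.4384
deff = V_st / V_srs = 95.5751/94.4384 = 1.0120

deff ≈ 1.012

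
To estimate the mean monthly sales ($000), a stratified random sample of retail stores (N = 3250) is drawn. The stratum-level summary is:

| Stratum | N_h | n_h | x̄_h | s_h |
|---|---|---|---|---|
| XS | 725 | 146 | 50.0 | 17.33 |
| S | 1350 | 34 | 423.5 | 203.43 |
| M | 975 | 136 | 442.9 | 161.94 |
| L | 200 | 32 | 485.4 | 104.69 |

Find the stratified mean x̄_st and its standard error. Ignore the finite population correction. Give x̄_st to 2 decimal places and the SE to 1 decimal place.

x̄_st ≈ 349.81, SE ≈ 15.1

x̄_st = Σ W_h x̄_h = (725·50.0 + 1350·423.5 + 975·442.9 + 200·485.4)/3250 = 349.81000
V̂(x̄_st) = Σ W_h² s_h²/n_h, with W_h = N_h/N and N = 3250:
  stratum XS: (725/3250)²·17.33²/146 = 0.102365
  stratum S: (1350/3250)²·203.43²/34 = 210.016
  stratum M: (975/3250)²·161.94²/136 = 17.3545
  stratum L: (200/3250)²·104.69²/32 = 1.29704
V̂(x̄_st) = 228.77
SE(x̄_st) = √228.77 = 15.1251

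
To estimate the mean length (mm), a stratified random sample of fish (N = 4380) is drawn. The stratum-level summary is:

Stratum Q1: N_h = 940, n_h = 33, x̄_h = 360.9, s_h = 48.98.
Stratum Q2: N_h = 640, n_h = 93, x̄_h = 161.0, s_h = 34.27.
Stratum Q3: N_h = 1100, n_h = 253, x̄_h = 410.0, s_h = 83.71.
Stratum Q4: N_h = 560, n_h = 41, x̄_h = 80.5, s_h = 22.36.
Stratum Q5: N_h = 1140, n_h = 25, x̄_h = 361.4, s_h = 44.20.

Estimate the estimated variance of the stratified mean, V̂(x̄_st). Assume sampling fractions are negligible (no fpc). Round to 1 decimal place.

V̂(x̄_st) ≈ 10.9

V̂(x̄_st) = Σ W_h² s_h²/n_h, with W_h = N_h/N and N = 4380:
  stratum Q1: (940/4380)²·48.98²/33 = 3.34835
  stratum Q2: (640/4380)²·34.27²/93 = 0.269623
  stratum Q3: (1100/4380)²·83.71²/253 = 1.74691
  stratum Q4: (560/4380)²·22.36²/41 = 0.199337
  stratum Q5: (1140/4380)²·44.20²/25 = 5.29378
V̂(x̄_st) = 10.858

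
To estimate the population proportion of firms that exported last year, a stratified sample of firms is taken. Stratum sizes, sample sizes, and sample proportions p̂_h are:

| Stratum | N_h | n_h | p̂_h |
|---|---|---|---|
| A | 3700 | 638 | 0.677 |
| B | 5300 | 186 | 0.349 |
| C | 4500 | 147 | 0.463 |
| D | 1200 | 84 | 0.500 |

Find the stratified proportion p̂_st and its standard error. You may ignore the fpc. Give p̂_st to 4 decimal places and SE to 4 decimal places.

p̂_st ≈ 0.4788, SE ≈ 0.0190

N = 14700; stratum weights W_h = N_h/N.
p̂_st = Σ W_h p̂_h = (3700·0.677 + 5300·0.349 + 4500·0.463 + 1200·0.500)/14700 = 0.47878
V̂(p̂_st) = Σ W_h² p̂_h(1−p̂_h)/(n_h−1):
  stratum A: (3700/14700)²·0.677·0.323/637 = 2.17481e-05
  stratum B: (5300/14700)²·0.349·0.651/185 = 0.000159644
  stratum C: (4500/14700)²·0.463·0.537/146 = 0.000159585
  stratum D: (1200/14700)²·0.500·0.500/83 = 2.0072e-05
V̂(p̂_st) = 0.000361049; SE = √V̂ = 0.0190013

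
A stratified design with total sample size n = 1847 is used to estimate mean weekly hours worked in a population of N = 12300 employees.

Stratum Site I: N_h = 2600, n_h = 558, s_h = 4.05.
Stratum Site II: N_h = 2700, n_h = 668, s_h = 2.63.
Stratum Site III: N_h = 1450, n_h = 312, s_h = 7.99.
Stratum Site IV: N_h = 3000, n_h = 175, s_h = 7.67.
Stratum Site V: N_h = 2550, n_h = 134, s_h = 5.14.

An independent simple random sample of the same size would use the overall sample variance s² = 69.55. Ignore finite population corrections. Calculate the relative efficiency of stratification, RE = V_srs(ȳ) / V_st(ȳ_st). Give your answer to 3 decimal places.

RE ≈ 1.137

V̂(ȳ_st) = Σ W_h² s_h²/n_h, with W_h = N_h/N and N = 12300:
  stratum Site I: (2600/12300)²·4.05²/558 = 0.00131345
  stratum Site II: (2700/12300)²·2.63²/668 = 0.000498945
  stratum Site III: (1450/12300)²·7.99²/312 = 0.00284358
  stratum Site IV: (3000/12300)²·7.67²/175 = 0.0199979
  stratum Site V: (2550/12300)²·5.14²/134 = 0.00847406
V_st = 0.033128
V_srs = s²/n = 69.55/1847 = 0.0376557
Relative efficiency = V_srs / V_st = 0.0376557/0.033128 = 1.1367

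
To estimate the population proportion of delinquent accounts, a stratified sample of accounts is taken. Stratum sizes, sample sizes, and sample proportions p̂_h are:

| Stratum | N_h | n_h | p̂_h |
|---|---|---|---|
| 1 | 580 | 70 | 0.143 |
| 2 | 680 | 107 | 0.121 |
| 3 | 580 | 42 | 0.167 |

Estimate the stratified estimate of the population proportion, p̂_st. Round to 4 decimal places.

p̂_st ≈ 0.1424

N = 1840; stratum weights W_h = N_h/N.
p̂_st = Σ W_h p̂_h = (580·0.143 + 680·0.121 + 580·0.167)/1840 = 0.14243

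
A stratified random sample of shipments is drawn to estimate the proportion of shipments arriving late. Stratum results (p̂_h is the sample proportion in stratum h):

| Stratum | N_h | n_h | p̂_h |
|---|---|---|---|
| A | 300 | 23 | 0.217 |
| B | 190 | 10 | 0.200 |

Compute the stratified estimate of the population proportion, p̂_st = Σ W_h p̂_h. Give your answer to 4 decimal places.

N = 490; stratum weights W_h = N_h/N.
p̂_st = Σ W_h p̂_h = (300·0.217 + 190·0.200)/490 = 0.21041

p̂_st ≈ 0.2104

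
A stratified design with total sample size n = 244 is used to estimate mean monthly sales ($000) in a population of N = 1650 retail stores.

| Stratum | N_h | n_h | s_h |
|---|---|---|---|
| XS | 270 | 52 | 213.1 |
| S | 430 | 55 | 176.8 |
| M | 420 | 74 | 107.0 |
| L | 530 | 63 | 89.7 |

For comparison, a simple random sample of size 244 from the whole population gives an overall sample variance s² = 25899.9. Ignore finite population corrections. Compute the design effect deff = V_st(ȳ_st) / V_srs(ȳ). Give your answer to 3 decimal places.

deff ≈ 0.803

V̂(ȳ_st) = Σ W_h² s_h²/n_h, with W_h = N_h/N and N = 1650:
  stratum XS: (270/1650)²·213.1²/52 = 23.3842
  stratum S: (430/1650)²·176.8²/55 = 38.5985
  stratum M: (420/1650)²·107.0²/74 = 10.0246
  stratum L: (530/1650)²·89.7²/63 = 13.1774
V_st = 85.1847
V_srs = s²/n = 25899.9/244 = 106.147
deff = V_st / V_srs = 85.1847/106.147 = 0.8025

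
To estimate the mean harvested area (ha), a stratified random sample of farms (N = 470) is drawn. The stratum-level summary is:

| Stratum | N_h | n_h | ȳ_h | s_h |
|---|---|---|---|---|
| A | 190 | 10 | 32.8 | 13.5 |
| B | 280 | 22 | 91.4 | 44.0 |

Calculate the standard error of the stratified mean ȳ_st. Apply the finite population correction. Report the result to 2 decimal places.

SE(ȳ_st) ≈ 5.62

V̂(ȳ_st) = Σ W_h² (1 − n_h/N_h) s_h²/n_h, with W_h = N_h/N and N = 470:
  stratum A: (190/470)²·(1 − 10/190)·13.5²/10 = 2.82162
  stratum B: (280/470)²·(1 − 22/280)·44.0²/22 = 28.7783
V̂(ȳ_st) = 31.5999
SE(ȳ_st) = √31.5999 = 5.62138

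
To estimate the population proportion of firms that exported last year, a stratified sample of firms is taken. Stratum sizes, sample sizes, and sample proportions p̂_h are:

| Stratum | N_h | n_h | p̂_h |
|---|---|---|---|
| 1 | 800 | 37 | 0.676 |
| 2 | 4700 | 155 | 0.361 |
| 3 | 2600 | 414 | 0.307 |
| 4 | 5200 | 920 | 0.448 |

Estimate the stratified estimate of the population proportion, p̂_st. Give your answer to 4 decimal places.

p̂_st ≈ 0.4034

N = 13300; stratum weights W_h = N_h/N.
p̂_st = Σ W_h p̂_h = (800·0.676 + 4700·0.361 + 2600·0.307 + 5200·0.448)/13300 = 0.40341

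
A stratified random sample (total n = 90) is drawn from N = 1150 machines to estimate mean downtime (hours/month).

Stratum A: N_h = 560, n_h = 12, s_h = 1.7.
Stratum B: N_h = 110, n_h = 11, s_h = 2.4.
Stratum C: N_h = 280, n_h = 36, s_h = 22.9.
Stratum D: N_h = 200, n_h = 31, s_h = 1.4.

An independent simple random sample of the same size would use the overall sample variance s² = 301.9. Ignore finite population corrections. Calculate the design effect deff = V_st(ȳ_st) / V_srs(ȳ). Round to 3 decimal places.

deff ≈ 0.276

V̂(ȳ_st) = Σ W_h² s_h²/n_h, with W_h = N_h/N and N = 1150:
  stratum A: (560/1150)²·1.7²/12 = 0.057108
  stratum B: (110/1150)²·2.4²/11 = 0.00479093
  stratum C: (280/1150)²·22.9²/36 = 0.863553
  stratum D: (200/1150)²·1.4²/31 = 0.00191231
V_st = 0.927364
V_srs = s²/n = 301.9/90 = 3.35444
deff = V_st / V_srs = 0.927364/3.35444 = 0.2765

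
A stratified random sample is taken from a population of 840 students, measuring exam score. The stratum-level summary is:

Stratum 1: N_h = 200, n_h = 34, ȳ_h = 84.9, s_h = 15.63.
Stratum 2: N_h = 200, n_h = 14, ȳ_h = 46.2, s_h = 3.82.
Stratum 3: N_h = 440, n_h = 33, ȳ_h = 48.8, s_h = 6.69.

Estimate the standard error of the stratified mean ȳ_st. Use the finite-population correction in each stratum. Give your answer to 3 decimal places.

V̂(ȳ_st) = Σ W_h² (1 − n_h/N_h) s_h²/n_h, with W_h = N_h/N and N = 840:
  stratum 1: (200/840)²·(1 − 34/200)·15.63²/34 = 0.338079
  stratum 2: (200/840)²·(1 − 14/200)·3.82²/14 = 0.0549519
  stratum 3: (440/840)²·(1 − 33/440)·6.69²/33 = 0.344213
V̂(ȳ_st) = 0.737244
SE(ȳ_st) = √0.737244 = 0.858629

SE(ȳ_st) ≈ 0.859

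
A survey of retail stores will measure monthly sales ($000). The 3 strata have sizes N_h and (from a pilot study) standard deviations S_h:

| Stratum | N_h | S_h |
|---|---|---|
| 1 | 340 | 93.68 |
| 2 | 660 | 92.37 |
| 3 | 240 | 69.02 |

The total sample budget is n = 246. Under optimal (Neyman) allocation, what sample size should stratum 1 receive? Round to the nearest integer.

Neyman allocation: n_h = n · N_h S_h / Σ N_i S_i, with n = 246.
  stratum 1: N_h·S_h = 340·93.68 = 31851.20
  stratum 2: N_h·S_h = 660·92.37 = 60964.20
  stratum 3: N_h·S_h = 240·69.02 = 16564.80
Σ N_h S_h = 109380.20
n for stratum 1 = 246·31851.20/109380.20 = 71.634 → 72

72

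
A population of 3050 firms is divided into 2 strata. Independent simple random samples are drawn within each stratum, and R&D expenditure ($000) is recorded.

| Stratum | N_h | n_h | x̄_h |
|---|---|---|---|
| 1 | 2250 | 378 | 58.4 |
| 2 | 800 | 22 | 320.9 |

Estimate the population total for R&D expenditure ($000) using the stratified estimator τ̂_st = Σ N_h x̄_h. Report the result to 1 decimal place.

τ̂_st = Σ N_h x̄_h = 2250·58.4 + 800·320.9 = 388120.0

τ̂_st ≈ 388120.0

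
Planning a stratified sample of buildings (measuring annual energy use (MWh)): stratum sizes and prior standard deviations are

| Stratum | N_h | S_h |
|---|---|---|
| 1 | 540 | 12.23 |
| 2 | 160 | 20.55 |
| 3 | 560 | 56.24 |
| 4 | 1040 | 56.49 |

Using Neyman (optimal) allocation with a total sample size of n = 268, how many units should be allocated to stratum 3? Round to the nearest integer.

84

Neyman allocation: n_h = n · N_h S_h / Σ N_i S_i, with n = 268.
  stratum 1: N_h·S_h = 540·12.23 = 6604.20
  stratum 2: N_h·S_h = 160·20.55 = 3288.00
  stratum 3: N_h·S_h = 560·56.24 = 31494.40
  stratum 4: N_h·S_h = 1040·56.49 = 58749.60
Σ N_h S_h = 100136.20
n for stratum 3 = 268·31494.40/100136.20 = 84.290 → 84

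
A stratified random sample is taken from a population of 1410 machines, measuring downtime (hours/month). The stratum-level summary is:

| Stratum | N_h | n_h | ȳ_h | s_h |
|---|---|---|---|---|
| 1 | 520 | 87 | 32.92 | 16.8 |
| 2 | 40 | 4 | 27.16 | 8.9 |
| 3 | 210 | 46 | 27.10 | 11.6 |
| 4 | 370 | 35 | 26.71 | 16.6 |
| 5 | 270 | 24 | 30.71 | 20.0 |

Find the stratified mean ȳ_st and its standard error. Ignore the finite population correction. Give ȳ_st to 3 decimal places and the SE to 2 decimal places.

ȳ_st ≈ 29.837, SE ≈ 1.29

ȳ_st = Σ W_h ȳ_h = (520·32.92 + 40·27.16 + 210·27.10 + 370·26.71 + 270·30.71)/1410 = 29.83702
V̂(ȳ_st) = Σ W_h² s_h²/n_h, with W_h = N_h/N and N = 1410:
  stratum 1: (520/1410)²·16.8²/87 = 0.441233
  stratum 2: (40/1410)²·8.9²/4 = 0.0159368
  stratum 3: (210/1410)²·11.6²/46 = 0.0648871
  stratum 4: (370/1410)²·16.6²/35 = 0.542142
  stratum 5: (270/1410)²·20.0²/24 = 0.611136
V̂(ȳ_st) = 1.67534
SE(ȳ_st) = √1.67534 = 1.29435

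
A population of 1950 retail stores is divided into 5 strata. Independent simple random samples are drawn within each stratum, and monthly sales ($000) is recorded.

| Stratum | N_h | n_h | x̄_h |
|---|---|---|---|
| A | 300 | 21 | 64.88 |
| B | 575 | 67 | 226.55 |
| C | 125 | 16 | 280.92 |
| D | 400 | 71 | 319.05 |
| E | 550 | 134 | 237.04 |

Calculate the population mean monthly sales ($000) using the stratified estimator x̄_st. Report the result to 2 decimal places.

N = Σ N_h = 1950. Stratum weights W_h = N_h/N.
x̄_st = (300·64.88 + 575·226.55 + 125·280.92 + 400·319.05 + 550·237.04) / 1950 = 227.0960

x̄_st ≈ 227.10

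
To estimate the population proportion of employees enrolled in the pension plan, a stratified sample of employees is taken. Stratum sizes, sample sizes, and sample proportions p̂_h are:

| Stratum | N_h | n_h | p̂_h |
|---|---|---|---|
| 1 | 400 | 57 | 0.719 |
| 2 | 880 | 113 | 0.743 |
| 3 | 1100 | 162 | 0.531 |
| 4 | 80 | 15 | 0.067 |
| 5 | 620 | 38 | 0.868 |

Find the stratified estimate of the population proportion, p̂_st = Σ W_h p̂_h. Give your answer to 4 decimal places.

N = 3080; stratum weights W_h = N_h/N.
p̂_st = Σ W_h p̂_h = (400·0.719 + 880·0.743 + 1100·0.531 + 80·0.067 + 620·0.868)/3080 = 0.67177

p̂_st ≈ 0.6718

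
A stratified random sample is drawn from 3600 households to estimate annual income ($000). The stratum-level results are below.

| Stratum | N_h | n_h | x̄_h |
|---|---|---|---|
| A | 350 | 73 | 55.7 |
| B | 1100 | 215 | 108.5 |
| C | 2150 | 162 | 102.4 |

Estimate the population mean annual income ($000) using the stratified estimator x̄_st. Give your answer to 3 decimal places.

N = Σ N_h = 3600. Stratum weights W_h = N_h/N.
x̄_st = (350·55.7 + 1100·108.5 + 2150·102.4) / 3600 = 99.72361

x̄_st ≈ 99.724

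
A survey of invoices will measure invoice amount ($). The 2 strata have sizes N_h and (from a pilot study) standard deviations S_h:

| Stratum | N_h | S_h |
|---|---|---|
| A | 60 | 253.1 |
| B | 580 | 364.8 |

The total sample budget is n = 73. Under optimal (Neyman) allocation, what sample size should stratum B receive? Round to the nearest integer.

Neyman allocation: n_h = n · N_h S_h / Σ N_i S_i, with n = 73.
  stratum A: N_h·S_h = 60·253.1 = 15186.00
  stratum B: N_h·S_h = 580·364.8 = 211584.00
Σ N_h S_h = 226770.00
n for stratum B = 73·211584.00/226770.00 = 68.111 → 68

68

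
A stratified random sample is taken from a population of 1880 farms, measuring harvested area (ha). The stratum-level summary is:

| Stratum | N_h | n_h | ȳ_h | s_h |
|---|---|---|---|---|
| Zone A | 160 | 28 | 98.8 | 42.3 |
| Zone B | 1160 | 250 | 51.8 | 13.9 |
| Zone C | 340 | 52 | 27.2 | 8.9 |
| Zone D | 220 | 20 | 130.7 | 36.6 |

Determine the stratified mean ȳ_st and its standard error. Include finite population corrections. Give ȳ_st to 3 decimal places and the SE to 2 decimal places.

ȳ_st = Σ W_h ȳ_h = (160·98.8 + 1160·51.8 + 340·27.2 + 220·130.7)/1880 = 60.58404
V̂(ȳ_st) = Σ W_h² (1 − n_h/N_h) s_h²/n_h, with W_h = N_h/N and N = 1880:
  stratum Zone A: (160/1880)²·(1 − 28/160)·42.3²/28 = 0.381857
  stratum Zone B: (1160/1880)²·(1 − 250/1160)·13.9²/250 = 0.23082
  stratum Zone C: (340/1880)²·(1 − 52/340)·8.9²/52 = 0.0422019
  stratum Zone D: (220/1880)²·(1 − 20/220)·36.6²/20 = 0.833814
V̂(ȳ_st) = 1.48869
SE(ȳ_st) = √1.48869 = 1.22012

ȳ_st ≈ 60.584, SE ≈ 1.22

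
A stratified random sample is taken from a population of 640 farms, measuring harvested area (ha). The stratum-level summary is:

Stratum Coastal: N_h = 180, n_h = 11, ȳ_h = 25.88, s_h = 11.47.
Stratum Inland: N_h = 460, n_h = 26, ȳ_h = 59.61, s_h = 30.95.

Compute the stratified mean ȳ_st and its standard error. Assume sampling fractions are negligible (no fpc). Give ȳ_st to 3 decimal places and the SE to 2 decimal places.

ȳ_st ≈ 50.123, SE ≈ 4.47

ȳ_st = Σ W_h ȳ_h = (180·25.88 + 460·59.61)/640 = 50.12344
V̂(ȳ_st) = Σ W_h² s_h²/n_h, with W_h = N_h/N and N = 640:
  stratum Coastal: (180/640)²·11.47²/11 = 0.946061
  stratum Inland: (460/640)²·30.95²/26 = 19.0328
V̂(ȳ_st) = 19.9789
SE(ȳ_st) = √19.9789 = 4.46978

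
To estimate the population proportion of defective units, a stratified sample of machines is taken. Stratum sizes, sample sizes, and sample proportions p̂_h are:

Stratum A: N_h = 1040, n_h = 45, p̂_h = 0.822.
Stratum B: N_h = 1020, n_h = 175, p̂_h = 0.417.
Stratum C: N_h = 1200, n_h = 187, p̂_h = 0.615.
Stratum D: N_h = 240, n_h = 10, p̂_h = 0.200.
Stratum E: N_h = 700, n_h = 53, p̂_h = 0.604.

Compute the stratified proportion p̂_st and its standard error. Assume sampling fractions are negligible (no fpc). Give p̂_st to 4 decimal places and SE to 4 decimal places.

p̂_st ≈ 0.5926, SE ≈ 0.0240

N = 4200; stratum weights W_h = N_h/N.
p̂_st = Σ W_h p̂_h = (1040·0.822 + 1020·0.417 + 1200·0.615 + 240·0.200 + 700·0.604)/4200 = 0.59262
V̂(p̂_st) = Σ W_h² p̂_h(1−p̂_h)/(n_h−1):
  stratum A: (1040/4200)²·0.822·0.178/44 = 0.000203895
  stratum B: (1020/4200)²·0.417·0.583/174 = 8.24057e-05
  stratum C: (1200/4200)²·0.615·0.385/186 = 0.000103917
  stratum D: (240/4200)²·0.200·0.800/9 = 5.80499e-05
  stratum E: (700/4200)²·0.604·0.396/52 = 0.000127769
V̂(p̂_st) = 0.000576037; SE = √V̂ = 0.0240008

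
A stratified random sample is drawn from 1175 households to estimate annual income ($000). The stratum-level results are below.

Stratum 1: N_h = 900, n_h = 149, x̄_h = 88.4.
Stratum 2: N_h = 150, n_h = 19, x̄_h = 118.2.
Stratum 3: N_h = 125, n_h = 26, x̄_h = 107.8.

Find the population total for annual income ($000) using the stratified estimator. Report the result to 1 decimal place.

τ̂_st = Σ N_h x̄_h = 900·88.4 + 150·118.2 + 125·107.8 = 110765.0

τ̂_st ≈ 110765.0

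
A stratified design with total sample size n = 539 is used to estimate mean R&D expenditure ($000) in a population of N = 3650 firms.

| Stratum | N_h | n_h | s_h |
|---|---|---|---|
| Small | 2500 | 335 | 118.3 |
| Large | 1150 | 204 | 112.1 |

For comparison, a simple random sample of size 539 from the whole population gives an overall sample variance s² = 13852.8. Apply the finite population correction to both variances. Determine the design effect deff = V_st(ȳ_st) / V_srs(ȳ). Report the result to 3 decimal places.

V̂(ȳ_st) = Σ W_h² (1 − n_h/N_h) s_h²/n_h, with W_h = N_h/N and N = 3650:
  stratum Small: (2500/3650)²·(1 − 335/2500)·118.3²/335 = 16.9722
  stratum Large: (1150/3650)²·(1 − 204/1150)·112.1²/204 = 5.03019
V_st = 22.0023
V_srs = (1 − 539/3650)·13852.8/539 = 21.9056
deff = V_st / V_srs = 22.0023/21.9056 = 1.0044

deff ≈ 1.004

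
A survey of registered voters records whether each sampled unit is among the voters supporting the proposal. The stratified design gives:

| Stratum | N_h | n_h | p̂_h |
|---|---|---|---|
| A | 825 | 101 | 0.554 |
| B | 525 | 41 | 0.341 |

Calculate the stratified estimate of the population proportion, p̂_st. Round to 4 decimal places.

p̂_st ≈ 0.4712

N = 1350; stratum weights W_h = N_h/N.
p̂_st = Σ W_h p̂_h = (825·0.554 + 525·0.341)/1350 = 0.47117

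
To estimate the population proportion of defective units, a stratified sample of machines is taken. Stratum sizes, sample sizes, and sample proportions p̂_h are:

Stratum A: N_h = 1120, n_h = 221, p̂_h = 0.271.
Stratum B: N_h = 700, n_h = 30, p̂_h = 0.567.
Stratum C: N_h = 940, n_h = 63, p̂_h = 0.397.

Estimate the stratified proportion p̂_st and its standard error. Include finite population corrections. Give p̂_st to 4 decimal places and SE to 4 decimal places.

N = 2760; stratum weights W_h = N_h/N.
p̂_st = Σ W_h p̂_h = (1120·0.271 + 700·0.567 + 940·0.397)/2760 = 0.38899
V̂(p̂_st) = Σ W_h² (1 − n_h/N_h) p̂_h(1−p̂_h)/(n_h−1):
  stratum A: (1120/2760)²·(1 − 221/1120)·0.271·0.729/220 = 0.000118695
  stratum B: (700/2760)²·(1 − 30/700)·0.567·0.433/29 = 0.000521228
  stratum C: (940/2760)²·(1 − 63/940)·0.397·0.603/62 = 0.000417855
V̂(p̂_st) = 0.00105778; SE = √V̂ = 0.0325235

p̂_st ≈ 0.3890, SE ≈ 0.0325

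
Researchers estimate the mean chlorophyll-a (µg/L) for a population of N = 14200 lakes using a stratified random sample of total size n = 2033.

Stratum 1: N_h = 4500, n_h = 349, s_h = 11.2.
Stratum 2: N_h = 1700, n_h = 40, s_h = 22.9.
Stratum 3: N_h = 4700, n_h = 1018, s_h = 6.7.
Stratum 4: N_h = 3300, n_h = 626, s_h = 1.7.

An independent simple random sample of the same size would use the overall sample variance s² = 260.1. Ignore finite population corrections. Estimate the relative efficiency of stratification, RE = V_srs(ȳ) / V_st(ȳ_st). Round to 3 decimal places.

V̂(ȳ_st) = Σ W_h² s_h²/n_h, with W_h = N_h/N and N = 14200:
  stratum 1: (4500/14200)²·11.2²/349 = 0.036096
  stratum 2: (1700/14200)²·22.9²/40 = 0.187902
  stratum 3: (4700/14200)²·6.7²/1018 = 0.00483082
  stratum 4: (3300/14200)²·1.7²/626 = 0.00024933
V_st = 0.229078
V_srs = s²/n = 260.1/2033 = 0.127939
Relative efficiency = V_srs / V_st = 0.127939/0.229078 = 0.5585

RE ≈ 0.558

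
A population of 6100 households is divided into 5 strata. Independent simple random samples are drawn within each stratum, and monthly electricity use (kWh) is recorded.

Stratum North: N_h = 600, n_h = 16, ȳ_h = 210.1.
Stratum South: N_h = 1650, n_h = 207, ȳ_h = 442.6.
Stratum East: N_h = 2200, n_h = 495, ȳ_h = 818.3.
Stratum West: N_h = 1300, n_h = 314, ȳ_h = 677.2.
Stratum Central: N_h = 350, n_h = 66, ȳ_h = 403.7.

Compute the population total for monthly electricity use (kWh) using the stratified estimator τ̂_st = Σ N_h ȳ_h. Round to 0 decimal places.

τ̂_st = Σ N_h ȳ_h = 600·210.1 + 1650·442.6 + 2200·818.3 + 1300·677.2 + 350·403.7 = 3678265

τ̂_st ≈ 3678265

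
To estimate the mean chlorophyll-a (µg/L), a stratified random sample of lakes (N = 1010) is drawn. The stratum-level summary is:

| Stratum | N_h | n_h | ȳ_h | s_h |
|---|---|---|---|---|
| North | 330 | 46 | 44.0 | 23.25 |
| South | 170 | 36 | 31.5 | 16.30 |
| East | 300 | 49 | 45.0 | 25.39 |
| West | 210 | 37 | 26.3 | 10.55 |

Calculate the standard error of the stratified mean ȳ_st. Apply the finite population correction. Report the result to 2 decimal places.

V̂(ȳ_st) = Σ W_h² (1 − n_h/N_h) s_h²/n_h, with W_h = N_h/N and N = 1010:
  stratum North: (330/1010)²·(1 − 46/330)·23.25²/46 = 1.07964
  stratum South: (170/1010)²·(1 − 36/170)·16.30²/36 = 0.16481
  stratum East: (300/1010)²·(1 − 49/300)·25.39²/49 = 0.971139
  stratum West: (210/1010)²·(1 − 37/210)·10.55²/37 = 0.107134
V̂(ȳ_st) = 2.32272
SE(ȳ_st) = √2.32272 = 1.52405

SE(ȳ_st) ≈ 1.52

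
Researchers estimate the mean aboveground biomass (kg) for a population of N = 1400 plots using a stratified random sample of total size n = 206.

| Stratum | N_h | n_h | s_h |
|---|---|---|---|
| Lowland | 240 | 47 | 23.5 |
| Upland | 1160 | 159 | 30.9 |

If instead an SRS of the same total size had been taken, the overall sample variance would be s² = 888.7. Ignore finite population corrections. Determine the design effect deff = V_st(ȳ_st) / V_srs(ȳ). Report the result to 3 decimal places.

V̂(ȳ_st) = Σ W_h² s_h²/n_h, with W_h = N_h/N and N = 1400:
  stratum Lowland: (240/1400)²·23.5²/47 = 0.345306
  stratum Upland: (1160/1400)²·30.9²/159 = 4.12268
V_st = 4.46799
V_srs = s²/n = 888.7/206 = 4.31408
deff = V_st / V_srs = 4.46799/4.31408 = 1.0357

deff ≈ 1.036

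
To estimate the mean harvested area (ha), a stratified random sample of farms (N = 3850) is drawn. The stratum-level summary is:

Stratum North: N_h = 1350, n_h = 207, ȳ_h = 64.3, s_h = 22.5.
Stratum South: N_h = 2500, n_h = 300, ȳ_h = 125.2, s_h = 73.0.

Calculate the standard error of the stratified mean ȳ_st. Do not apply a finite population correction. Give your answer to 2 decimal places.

SE(ȳ_st) ≈ 2.79

V̂(ȳ_st) = Σ W_h² s_h²/n_h, with W_h = N_h/N and N = 3850:
  stratum North: (1350/3850)²·22.5²/207 = 0.300705
  stratum South: (2500/3850)²·73.0²/300 = 7.49002
V̂(ȳ_st) = 7.79073
SE(ȳ_st) = √7.79073 = 2.79119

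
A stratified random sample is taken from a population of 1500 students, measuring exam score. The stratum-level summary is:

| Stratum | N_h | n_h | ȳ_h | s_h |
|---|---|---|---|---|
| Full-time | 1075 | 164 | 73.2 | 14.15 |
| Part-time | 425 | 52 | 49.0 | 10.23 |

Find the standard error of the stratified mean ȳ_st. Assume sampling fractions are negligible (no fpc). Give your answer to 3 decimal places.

V̂(ȳ_st) = Σ W_h² s_h²/n_h, with W_h = N_h/N and N = 1500:
  stratum Full-time: (1075/1500)²·14.15²/164 = 0.627052
  stratum Part-time: (425/1500)²·10.23²/52 = 0.161564
V̂(ȳ_st) = 0.788615
SE(ȳ_st) = √0.788615 = 0.88804

SE(ȳ_st) ≈ 0.888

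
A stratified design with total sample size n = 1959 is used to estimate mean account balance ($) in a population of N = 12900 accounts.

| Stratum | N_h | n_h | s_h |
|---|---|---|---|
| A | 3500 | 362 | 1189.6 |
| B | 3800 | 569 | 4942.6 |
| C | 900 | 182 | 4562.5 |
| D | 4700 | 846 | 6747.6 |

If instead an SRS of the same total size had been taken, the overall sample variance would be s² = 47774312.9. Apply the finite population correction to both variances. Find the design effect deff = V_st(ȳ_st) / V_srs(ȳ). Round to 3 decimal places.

V̂(ȳ_st) = Σ W_h² (1 − n_h/N_h) s_h²/n_h, with W_h = N_h/N and N = 12900:
  stratum A: (3500/12900)²·(1 − 362/3500)·1189.6²/362 = 258.009
  stratum B: (3800/12900)²·(1 − 569/3800)·4942.6²/569 = 3167.67
  stratum C: (900/12900)²·(1 − 182/900)·4562.5²/182 = 444.142
  stratum D: (4700/12900)²·(1 − 846/4700)·6747.6²/846 = 5858.12
V_st = 9727.94
V_srs = (1 − 1959/12900)·47774312.9/1959 = 20683.7
deff = V_st / V_srs = 9727.94/20683.7 = 0.4703

deff ≈ 0.470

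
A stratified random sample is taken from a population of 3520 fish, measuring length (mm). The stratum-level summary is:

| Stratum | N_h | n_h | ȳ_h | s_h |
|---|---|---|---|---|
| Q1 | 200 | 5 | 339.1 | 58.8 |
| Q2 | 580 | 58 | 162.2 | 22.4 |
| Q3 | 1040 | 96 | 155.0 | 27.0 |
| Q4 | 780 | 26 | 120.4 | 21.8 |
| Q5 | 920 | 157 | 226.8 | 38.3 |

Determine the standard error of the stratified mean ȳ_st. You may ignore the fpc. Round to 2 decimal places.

V̂(ȳ_st) = Σ W_h² s_h²/n_h, with W_h = N_h/N and N = 3520:
  stratum Q1: (200/3520)²·58.8²/5 = 2.23233
  stratum Q2: (580/3520)²·22.4²/58 = 0.234876
  stratum Q3: (1040/3520)²·27.0²/96 = 0.662884
  stratum Q4: (780/3520)²·21.8²/26 = 0.897519
  stratum Q5: (920/3520)²·38.3²/157 = 0.638246
V̂(ȳ_st) = 4.66586
SE(ȳ_st) = √4.66586 = 2.16006

SE(ȳ_st) ≈ 2.16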